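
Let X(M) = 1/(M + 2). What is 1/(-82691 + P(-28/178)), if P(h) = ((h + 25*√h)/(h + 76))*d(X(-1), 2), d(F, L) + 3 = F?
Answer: -134557446375/11126689240142153 + 84375*I*√1246/77886824680995071 ≈ -1.2093e-5 + 3.8239e-11*I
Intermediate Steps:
X(M) = 1/(2 + M)
d(F, L) = -3 + F
P(h) = -2*(h + 25*√h)/(76 + h) (P(h) = ((h + 25*√h)/(h + 76))*(-3 + 1/(2 - 1)) = ((h + 25*√h)/(76 + h))*(-3 + 1/1) = ((h + 25*√h)/(76 + h))*(-3 + 1) = ((h + 25*√h)/(76 + h))*(-2) = -2*(h + 25*√h)/(76 + h))
1/(-82691 + P(-28/178)) = 1/(-82691 + 2*(-(-28)/178 - 25*I*√1246/89)/(76 - 28/178)) = 1/(-82691 + 2*(-(-28)/178 - 25*I*√1246/89)/(76 - 28*1/178)) = 1/(-82691 + 2*(-1*(-14/89) - 25*I*√1246/89)/(76 - 14/89)) = 1/(-82691 + 2*(14/89 - 25*I*√1246/89)/(6750/89)) = 1/(-82691 + 2*(89/6750)*(14/89 - 25*I*√1246/89)) = 1/(-82691 + (14/3375 - I*√1246/135)) = 1/(-279082111/3375 - I*√1246/135)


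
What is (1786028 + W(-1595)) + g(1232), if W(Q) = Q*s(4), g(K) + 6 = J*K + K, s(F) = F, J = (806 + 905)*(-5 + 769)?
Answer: 1612256202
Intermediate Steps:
J = 1307204 (J = 1711*764 = 1307204)
g(K) = -6 + 1307205*K (g(K) = -6 + (1307204*K + K) = -6 + 1307205*K)
W(Q) = 4*Q (W(Q) = Q*4 = 4*Q)
(1786028 + W(-1595)) + g(1232) = (1786028 + 4*(-1595)) + (-6 + 1307205*1232) = (1786028 - 6380) + (-6 + 1610476560) = 1779648 + 1610476554 = 1612256202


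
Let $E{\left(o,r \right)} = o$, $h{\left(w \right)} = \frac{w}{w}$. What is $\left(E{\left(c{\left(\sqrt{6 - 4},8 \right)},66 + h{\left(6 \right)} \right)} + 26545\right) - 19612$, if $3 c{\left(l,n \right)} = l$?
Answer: $6933 + \frac{\sqrt{2}}{3} \approx 6933.5$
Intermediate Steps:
$c{\left(l,n \right)} = \frac{l}{3}$
$h{\left(w \right)} = 1$
$\left(E{\left(c{\left(\sqrt{6 - 4},8 \right)},66 + h{\left(6 \right)} \right)} + 26545\right) - 19612 = \left(\frac{\sqrt{6 - 4}}{3} + 26545\right) - 19612 = \left(\frac{\sqrt{2}}{3} + 26545\right) - 19612 = \left(26545 + \frac{\sqrt{2}}{3}\right) - 19612 = 6933 + \frac{\sqrt{2}}{3}$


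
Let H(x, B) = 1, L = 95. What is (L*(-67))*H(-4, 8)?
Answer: -6365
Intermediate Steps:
(L*(-67))*H(-4, 8) = (95*(-67))*1 = -6365*1 = -6365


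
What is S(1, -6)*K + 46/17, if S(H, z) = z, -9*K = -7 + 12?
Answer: 308/51 ≈ 6.0392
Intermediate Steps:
K = -5/9 (K = -(-7 + 12)/9 = -1/9*5 = -5/9 ≈ -0.55556)
S(1, -6)*K + 46/17 = -6*(-5/9) + 46/17 = 10/3 + 46*(1/17) = 10/3 + 46/17 = 308/51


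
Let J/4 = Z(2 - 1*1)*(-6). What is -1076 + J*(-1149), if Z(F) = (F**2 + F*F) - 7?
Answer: -138956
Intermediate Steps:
Z(F) = -7 + 2*F**2 (Z(F) = (F**2 + F**2) - 7 = 2*F**2 - 7 = -7 + 2*F**2)
J = 120 (J = 4*((-7 + 2*(2 - 1*1)**2)*(-6)) = 4*((-7 + 2*(2 - 1)**2)*(-6)) = 4*((-7 + 2*1**2)*(-6)) = 4*((-7 + 2*1)*(-6)) = 4*((-7 + 2)*(-6)) = 4*(-5*(-6)) = 4*30 = 120)
-1076 + J*(-1149) = -1076 + 120*(-1149) = -1076 - 137880 = -138956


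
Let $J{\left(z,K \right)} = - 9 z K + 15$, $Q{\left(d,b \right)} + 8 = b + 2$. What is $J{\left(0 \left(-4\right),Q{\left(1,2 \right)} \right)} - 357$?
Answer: $-342$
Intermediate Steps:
$Q{\left(d,b \right)} = -6 + b$ ($Q{\left(d,b \right)} = -8 + \left(b + 2\right) = -8 + \left(2 + b\right) = -6 + b$)
$J{\left(z,K \right)} = 15 - 9 K z$ ($J{\left(z,K \right)} = - 9 K z + 15 = 15 - 9 K z$)
$J{\left(0 \left(-4\right),Q{\left(1,2 \right)} \right)} - 357 = \left(15 - 9 \left(-6 + 2\right) 0 \left(-4\right)\right) - 357 = \left(15 - \left(-36\right) 0\right) - 357 = \left(15 + 0\right) - 357 = 15 - 357 = -342$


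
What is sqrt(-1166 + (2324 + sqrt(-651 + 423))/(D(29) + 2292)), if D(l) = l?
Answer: sqrt(-6275895802 + 4642*I*sqrt(57))/2321 ≈ 9.5301e-5 + 34.132*I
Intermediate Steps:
sqrt(-1166 + (2324 + sqrt(-651 + 423))/(D(29) + 2292)) = sqrt(-1166 + (2324 + sqrt(-651 + 423))/(29 + 2292)) = sqrt(-1166 + (2324 + sqrt(-228))/2321) = sqrt(-1166 + (2324 + 2*I*sqrt(57))*(1/2321)) = sqrt(-1166 + (2324/2321 + 2*I*sqrt(57)/2321)) = sqrt(-2703962/2321 + 2*I*sqrt(57)/2321)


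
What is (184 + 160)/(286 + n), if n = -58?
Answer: 86/57 ≈ 1.5088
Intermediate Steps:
(184 + 160)/(286 + n) = (184 + 160)/(286 - 58) = 344/228 = 344*(1/228) = 86/57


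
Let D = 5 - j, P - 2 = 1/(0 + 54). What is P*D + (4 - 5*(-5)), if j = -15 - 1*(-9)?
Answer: 2765/54 ≈ 51.204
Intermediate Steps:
j = -6 (j = -15 + 9 = -6)
P = 109/54 (P = 2 + 1/(0 + 54) = 2 + 1/54 = 109/54 ≈ 2.0185)
D = 11 (D = 5 - 1*(-6) = 5 + 6 = 11)
P*D + (4 - 5*(-5)) = (109/54)*11 + (4 - 5*(-5)) = 1199/54 + (4 + 25) = 1199/54 + 29 = 2765/54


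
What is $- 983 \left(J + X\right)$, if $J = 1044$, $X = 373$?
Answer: $-1392911$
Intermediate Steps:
$- 983 \left(J + X\right) = - 983 \left(1044 + 373\right) = \left(-983\right) 1417 = -1392911$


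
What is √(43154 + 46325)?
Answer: √89479 ≈ 299.13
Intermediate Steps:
√(43154 + 46325) = √89479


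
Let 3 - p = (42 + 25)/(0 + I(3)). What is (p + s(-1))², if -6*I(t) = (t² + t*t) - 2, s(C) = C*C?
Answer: 54289/64 ≈ 848.27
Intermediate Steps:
s(C) = C²
I(t) = ⅓ - t²/3 (I(t) = -((t² + t*t) - 2)/6 = -((t² + t²) - 2)/6 = -(2*t² - 2)/6 = -(-2 + 2*t²)/6 = ⅓ - t²/3)
p = 225/8 (p = 3 - (42 + 25)/(0 + (⅓ - ⅓*3²)) = 3 - 67/(0 + (⅓ - ⅓*9)) = 3 - 67/(0 + (⅓ - 3)) = 3 - 67/(0 - 8/3) = 3 - 67/(-8/3) = 3 - 67*(-3)/8 = 3 - 1*(-201/8) = 3 + 201/8 = 225/8 ≈ 28.125)
(p + s(-1))² = (225/8 + (-1)²)² = (225/8 + 1)² = (233/8)² = 54289/64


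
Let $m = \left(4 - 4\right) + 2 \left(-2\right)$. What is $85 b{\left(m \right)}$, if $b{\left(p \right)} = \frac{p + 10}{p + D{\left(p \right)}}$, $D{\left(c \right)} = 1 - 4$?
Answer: $- \frac{510}{7} \approx -72.857$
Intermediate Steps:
$D{\left(c \right)} = -3$
$m = -4$ ($m = 0 - 4 = -4$)
$b{\left(p \right)} = \frac{10 + p}{-3 + p}$ ($b{\left(p \right)} = \frac{p + 10}{p - 3} = \frac{10 + p}{-3 + p}$)
$85 b{\left(m \right)} = 85 \frac{10 - 4}{-3 - 4} = 85 \frac{1}{-7} \cdot 6 = 85 \left(\left(- \frac{1}{7}\right) 6\right) = 85 \left(- \frac{6}{7}\right) = - \frac{510}{7}$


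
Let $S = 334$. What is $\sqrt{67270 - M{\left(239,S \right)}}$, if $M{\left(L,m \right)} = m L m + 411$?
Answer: $5 i \sqrt{1063801} \approx 5157.0 i$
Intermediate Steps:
$M{\left(L,m \right)} = 411 + L m^{2}$ ($M{\left(L,m \right)} = L m m + 411 = L m^{2} + 411 = 411 + L m^{2}$)
$\sqrt{67270 - M{\left(239,S \right)}} = \sqrt{67270 - \left(411 + 239 \cdot 334^{2}\right)} = \sqrt{67270 - \left(411 + 239 \cdot 111556\right)} = \sqrt{67270 - \left(411 + 26661884\right)} = \sqrt{67270 - 26662295} = \sqrt{-26595025} = 5 i \sqrt{1063801}$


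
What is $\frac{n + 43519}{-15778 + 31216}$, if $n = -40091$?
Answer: $\frac{1714}{7719} \approx 0.22205$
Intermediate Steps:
$\frac{n + 43519}{-15778 + 31216} = \frac{-40091 + 43519}{-15778 + 31216} = \frac{3428}{15438} = 3428 \cdot \frac{1}{15438} = \frac{1714}{7719}$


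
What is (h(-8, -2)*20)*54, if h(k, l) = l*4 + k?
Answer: -17280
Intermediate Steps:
h(k, l) = k + 4*l (h(k, l) = 4*l + k = k + 4*l)
(h(-8, -2)*20)*54 = ((-8 + 4*(-2))*20)*54 = ((-8 - 8)*20)*54 = -16*20*54 = -320*54 = -17280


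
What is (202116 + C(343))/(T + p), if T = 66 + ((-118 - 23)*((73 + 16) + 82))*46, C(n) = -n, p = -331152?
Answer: -15521/110784 ≈ -0.14010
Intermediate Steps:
T = -1109040 (T = 66 - 141*(89 + 82)*46 = 66 - 141*171*46 = 66 - 24111*46 = 66 - 1109106 = -1109040)
(202116 + C(343))/(T + p) = (202116 - 1*343)/(-1109040 - 331152) = (202116 - 343)/(-1440192) = 201773*(-1/1440192) = -15521/110784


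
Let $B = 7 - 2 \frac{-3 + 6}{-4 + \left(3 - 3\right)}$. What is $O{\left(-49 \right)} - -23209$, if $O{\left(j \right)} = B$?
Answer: $\frac{46435}{2} \approx 23218.0$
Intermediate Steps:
$B = \frac{17}{2}$ ($B = 7 - 2 \frac{3}{-4 + 0} = 7 - 2 \frac{3}{-4} = 7 - 2 \cdot 3 \left(- \frac{1}{4}\right) = 7 - - \frac{3}{2} = 7 + \frac{3}{2} = \frac{17}{2} \approx 8.5$)
$O{\left(j \right)} = \frac{17}{2}$
$O{\left(-49 \right)} - -23209 = \frac{17}{2} - -23209 = \frac{17}{2} + 23209 = \frac{46435}{2}$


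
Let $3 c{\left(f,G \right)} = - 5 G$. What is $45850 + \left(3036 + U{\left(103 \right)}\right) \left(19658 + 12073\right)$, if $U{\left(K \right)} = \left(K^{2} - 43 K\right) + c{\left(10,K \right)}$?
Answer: $287031591$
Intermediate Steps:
$c{\left(f,G \right)} = - \frac{5 G}{3}$ ($c{\left(f,G \right)} = \frac{\left(-5\right) G}{3} = - \frac{5 G}{3}$)
$U{\left(K \right)} = K^{2} - \frac{134 K}{3}$ ($U{\left(K \right)} = \left(K^{2} - 43 K\right) - \frac{5 K}{3} = K^{2} - \frac{134 K}{3}$)
$45850 + \left(3036 + U{\left(103 \right)}\right) \left(19658 + 12073\right) = 45850 + \left(3036 + \frac{1}{3} \cdot 103 \left(-134 + 3 \cdot 103\right)\right) \left(19658 + 12073\right) = 45850 + \left(3036 + \frac{1}{3} \cdot 103 \left(-134 + 309\right)\right) 31731 = 45850 + \left(3036 + \frac{1}{3} \cdot 103 \cdot 175\right) 31731 = 45850 + \left(3036 + \frac{18025}{3}\right) 31731 = 45850 + \frac{27133}{3} \cdot 31731 = 45850 + 286985741 = 287031591$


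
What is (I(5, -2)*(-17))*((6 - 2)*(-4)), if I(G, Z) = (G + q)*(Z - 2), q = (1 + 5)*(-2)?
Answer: 7616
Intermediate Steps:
q = -12 (q = 6*(-2) = -12)
I(G, Z) = (-12 + G)*(-2 + Z) (I(G, Z) = (G - 12)*(Z - 2) = (-12 + G)*(-2 + Z))
(I(5, -2)*(-17))*((6 - 2)*(-4)) = ((24 - 12*(-2) - 2*5 + 5*(-2))*(-17))*((6 - 2)*(-4)) = ((24 + 24 - 10 - 10)*(-17))*(4*(-4)) = (28*(-17))*(-16) = -476*(-16) = 7616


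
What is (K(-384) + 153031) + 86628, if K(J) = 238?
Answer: 239897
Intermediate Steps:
(K(-384) + 153031) + 86628 = (238 + 153031) + 86628 = 153269 + 86628 = 239897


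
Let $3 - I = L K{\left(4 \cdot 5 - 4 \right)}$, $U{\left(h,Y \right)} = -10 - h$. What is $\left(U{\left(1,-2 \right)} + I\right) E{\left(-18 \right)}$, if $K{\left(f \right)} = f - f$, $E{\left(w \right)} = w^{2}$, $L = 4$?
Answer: $-2592$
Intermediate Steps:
$K{\left(f \right)} = 0$
$I = 3$ ($I = 3 - 4 \cdot 0 = 3 - 0 = 3 + 0 = 3$)
$\left(U{\left(1,-2 \right)} + I\right) E{\left(-18 \right)} = \left(\left(-10 - 1\right) + 3\right) \left(-18\right)^{2} = \left(\left(-10 - 1\right) + 3\right) 324 = \left(-11 + 3\right) 324 = \left(-8\right) 324 = -2592$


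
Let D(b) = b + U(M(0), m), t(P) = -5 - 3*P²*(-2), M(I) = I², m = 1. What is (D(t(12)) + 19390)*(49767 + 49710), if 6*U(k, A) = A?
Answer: 4028652705/2 ≈ 2.0143e+9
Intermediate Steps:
U(k, A) = A/6
t(P) = -5 + 6*P²
D(b) = ⅙ + b (D(b) = b + (⅙)*1 = b + ⅙ = ⅙ + b)
(D(t(12)) + 19390)*(49767 + 49710) = ((⅙ + (-5 + 6*12²)) + 19390)*(49767 + 49710) = ((⅙ + (-5 + 6*144)) + 19390)*99477 = ((⅙ + (-5 + 864)) + 19390)*99477 = ((⅙ + 859) + 19390)*99477 = (5155/6 + 19390)*99477 = (121495/6)*99477 = 4028652705/2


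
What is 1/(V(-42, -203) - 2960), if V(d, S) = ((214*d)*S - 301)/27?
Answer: 27/1744343 ≈ 1.5479e-5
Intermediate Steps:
V(d, S) = -301/27 + 214*S*d/27 (V(d, S) = (214*S*d - 301)*(1/27) = (-301 + 214*S*d)*(1/27) = -301/27 + 214*S*d/27)
1/(V(-42, -203) - 2960) = 1/((-301/27 + (214/27)*(-203)*(-42)) - 2960) = 1/((-301/27 + 608188/9) - 2960) = 1/(1824263/27 - 2960) = 1/(1744343/27) = 27/1744343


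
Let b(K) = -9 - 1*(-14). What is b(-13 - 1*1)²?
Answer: 25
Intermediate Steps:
b(K) = 5 (b(K) = -9 + 14 = 5)
b(-13 - 1*1)² = 5² = 25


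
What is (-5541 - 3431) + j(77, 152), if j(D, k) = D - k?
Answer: -9047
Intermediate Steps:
(-5541 - 3431) + j(77, 152) = (-5541 - 3431) + (77 - 1*152) = -8972 + (77 - 152) = -8972 - 75 = -9047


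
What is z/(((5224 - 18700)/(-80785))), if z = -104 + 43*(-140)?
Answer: -123681835/3369 ≈ -36712.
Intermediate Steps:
z = -6124 (z = -104 - 6020 = -6124)
z/(((5224 - 18700)/(-80785))) = -6124*(-80785/(5224 - 18700)) = -6124/((-13476*(-1/80785))) = -6124/13476/80785 = -6124*80785/13476 = -123681835/3369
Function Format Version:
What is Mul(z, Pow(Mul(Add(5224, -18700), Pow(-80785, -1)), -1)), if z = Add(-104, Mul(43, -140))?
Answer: Rational(-123681835, 3369) ≈ -36712.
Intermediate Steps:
z = -6124 (z = Add(-104, -6020) = -6124)
Mul(z, Pow(Mul(Add(5224, -18700), Pow(-80785, -1)), -1)) = Mul(-6124, Pow(Mul(Add(5224, -18700), Pow(-80785, -1)), -1)) = Mul(-6124, Pow(Mul(-13476, Rational(-1, 80785)), -1)) = Mul(-6124, Pow(Rational(13476, 80785), -1)) = Mul(-6124, Rational(80785, 13476)) = Rational(-123681835, 3369)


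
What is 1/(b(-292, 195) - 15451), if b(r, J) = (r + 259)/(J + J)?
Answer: -130/2008641 ≈ -6.4720e-5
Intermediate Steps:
b(r, J) = (259 + r)/(2*J) (b(r, J) = (259 + r)/((2*J)) = (259 + r)*(1/(2*J)) = (259 + r)/(2*J))
1/(b(-292, 195) - 15451) = 1/((½)*(259 - 292)/195 - 15451) = 1/((½)*(1/195)*(-33) - 15451) = 1/(-11/130 - 15451) = 1/(-2008641/130) = -130/2008641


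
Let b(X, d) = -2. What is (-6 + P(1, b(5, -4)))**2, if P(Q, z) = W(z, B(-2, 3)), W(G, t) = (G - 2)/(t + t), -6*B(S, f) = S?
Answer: 144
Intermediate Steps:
B(S, f) = -S/6
W(G, t) = (-2 + G)/(2*t) (W(G, t) = (-2 + G)/((2*t)) = (-2 + G)*(1/(2*t)) = (-2 + G)/(2*t))
P(Q, z) = -3 + 3*z/2 (P(Q, z) = (-2 + z)/(2*((-1/6*(-2)))) = (-2 + z)/(2*(1/3)) = (1/2)*3*(-2 + z) = -3 + 3*z/2)
(-6 + P(1, b(5, -4)))**2 = (-6 + (-3 + (3/2)*(-2)))**2 = (-6 + (-3 - 3))**2 = (-6 - 6)**2 = (-12)**2 = 144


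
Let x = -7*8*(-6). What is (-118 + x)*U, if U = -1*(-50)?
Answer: 10900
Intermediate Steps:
U = 50
x = 336 (x = -56*(-6) = 336)
(-118 + x)*U = (-118 + 336)*50 = 218*50 = 10900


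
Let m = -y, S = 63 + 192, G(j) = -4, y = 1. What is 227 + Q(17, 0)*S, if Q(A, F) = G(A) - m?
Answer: -538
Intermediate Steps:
S = 255
m = -1 (m = -1*1 = -1)
Q(A, F) = -3 (Q(A, F) = -4 - 1*(-1) = -4 + 1 = -3)
227 + Q(17, 0)*S = 227 - 3*255 = 227 - 765 = -538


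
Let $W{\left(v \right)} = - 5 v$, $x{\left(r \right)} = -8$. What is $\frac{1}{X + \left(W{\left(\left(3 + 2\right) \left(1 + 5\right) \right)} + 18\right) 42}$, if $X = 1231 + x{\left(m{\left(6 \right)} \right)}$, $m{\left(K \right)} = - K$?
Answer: $- \frac{1}{4321} \approx -0.00023143$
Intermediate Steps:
$X = 1223$ ($X = 1231 - 8 = 1223$)
$\frac{1}{X + \left(W{\left(\left(3 + 2\right) \left(1 + 5\right) \right)} + 18\right) 42} = \frac{1}{1223 + \left(- 5 \left(3 + 2\right) \left(1 + 5\right) + 18\right) 42} = \frac{1}{1223 + \left(- 5 \cdot 5 \cdot 6 + 18\right) 42} = \frac{1}{1223 + \left(\left(-5\right) 30 + 18\right) 42} = \frac{1}{1223 + \left(-150 + 18\right) 42} = \frac{1}{1223 - 5544} = \frac{1}{-4321} = - \frac{1}{4321}$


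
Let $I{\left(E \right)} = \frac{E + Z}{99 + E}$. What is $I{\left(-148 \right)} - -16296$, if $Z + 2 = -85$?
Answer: $\frac{798739}{49} \approx 16301.0$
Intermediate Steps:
$Z = -87$ ($Z = -2 - 85 = -87$)
$I{\left(E \right)} = \frac{-87 + E}{99 + E}$ ($I{\left(E \right)} = \frac{E - 87}{99 + E} = \frac{-87 + E}{99 + E}$)
$I{\left(-148 \right)} - -16296 = \frac{-87 - 148}{99 - 148} - -16296 = \frac{1}{-49} \left(-235\right) + 16296 = \left(- \frac{1}{49}\right) \left(-235\right) + 16296 = \frac{235}{49} + 16296 = \frac{798739}{49}$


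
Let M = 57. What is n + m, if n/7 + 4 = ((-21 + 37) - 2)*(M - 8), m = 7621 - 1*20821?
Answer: -8426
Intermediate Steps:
m = -13200 (m = 7621 - 20821 = -13200)
n = 4774 (n = -28 + 7*(((-21 + 37) - 2)*(57 - 8)) = -28 + 7*((16 - 2)*49) = -28 + 7*(14*49) = -28 + 7*686 = -28 + 4802 = 4774)
n + m = 4774 - 13200 = -8426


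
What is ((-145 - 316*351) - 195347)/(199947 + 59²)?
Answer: -76602/50857 ≈ -1.5062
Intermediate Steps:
((-145 - 316*351) - 195347)/(199947 + 59²) = ((-145 - 110916) - 195347)/(199947 + 3481) = (-111061 - 195347)/203428 = -306408*1/203428 = -76602/50857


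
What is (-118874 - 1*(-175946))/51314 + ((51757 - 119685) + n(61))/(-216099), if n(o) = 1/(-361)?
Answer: 951768056339/667182395841 ≈ 1.4265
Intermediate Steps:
n(o) = -1/361
(-118874 - 1*(-175946))/51314 + ((51757 - 119685) + n(61))/(-216099) = (-118874 - 1*(-175946))/51314 + ((51757 - 119685) - 1/361)/(-216099) = (-118874 + 175946)*(1/51314) + (-67928 - 1/361)*(-1/216099) = 57072*(1/51314) - 24522009/361*(-1/216099) = 28536/25657 + 8174003/26003913 = 951768056339/667182395841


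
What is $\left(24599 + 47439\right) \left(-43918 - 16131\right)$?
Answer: $-4325809862$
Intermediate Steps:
$\left(24599 + 47439\right) \left(-43918 - 16131\right) = 72038 \left(-60049\right) = -4325809862$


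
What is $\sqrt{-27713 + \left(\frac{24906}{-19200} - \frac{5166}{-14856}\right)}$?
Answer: $\frac{3 i \sqrt{7551221038158}}{49520} \approx 166.48 i$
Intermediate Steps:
$\sqrt{-27713 + \left(\frac{24906}{-19200} - \frac{5166}{-14856}\right)} = \sqrt{-27713 + \left(24906 \left(- \frac{1}{19200}\right) - - \frac{861}{2476}\right)} = \sqrt{-27713 + \left(- \frac{4151}{3200} + \frac{861}{2476}\right)} = \sqrt{-27713 - \frac{1880669}{1980800}} = \sqrt{- \frac{54895791069}{1980800}} = \frac{3 i \sqrt{7551221038158}}{49520}$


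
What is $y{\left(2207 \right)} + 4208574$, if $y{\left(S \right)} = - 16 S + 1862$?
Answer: $4175124$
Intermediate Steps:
$y{\left(S \right)} = 1862 - 16 S$
$y{\left(2207 \right)} + 4208574 = \left(1862 - 35312\right) + 4208574 = -33450 + 4208574 = 4175124$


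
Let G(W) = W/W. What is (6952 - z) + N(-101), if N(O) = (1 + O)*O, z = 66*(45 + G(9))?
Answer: 14016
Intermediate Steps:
G(W) = 1
z = 3036 (z = 66*(45 + 1) = 66*46 = 3036)
N(O) = O*(1 + O)
(6952 - z) + N(-101) = (6952 - 1*3036) - 101*(1 - 101) = (6952 - 3036) - 101*(-100) = 3916 + 10100 = 14016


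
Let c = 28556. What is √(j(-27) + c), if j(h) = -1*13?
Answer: √28543 ≈ 168.95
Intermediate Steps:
j(h) = -13
√(j(-27) + c) = √(-13 + 28556) = √28543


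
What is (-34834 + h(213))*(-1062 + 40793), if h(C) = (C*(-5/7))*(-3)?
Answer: -9560987033/7 ≈ -1.3659e+9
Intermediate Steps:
h(C) = 15*C/7 (h(C) = (C*(-5*⅐))*(-3) = (C*(-5/7))*(-3) = -5*C/7*(-3) = 15*C/7)
(-34834 + h(213))*(-1062 + 40793) = (-34834 + (15/7)*213)*(-1062 + 40793) = (-34834 + 3195/7)*39731 = -240643/7*39731 = -9560987033/7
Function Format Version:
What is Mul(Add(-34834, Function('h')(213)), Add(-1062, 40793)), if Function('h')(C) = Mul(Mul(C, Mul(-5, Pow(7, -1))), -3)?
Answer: Rational(-9560987033, 7) ≈ -1.3659e+9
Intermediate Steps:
Function('h')(C) = Mul(Rational(15, 7), C) (Function('h')(C) = Mul(Mul(C, Mul(-5, Rational(1, 7))), -3) = Mul(Mul(C, Rational(-5, 7)), -3) = Mul(Mul(Rational(-5, 7), C), -3) = Mul(Rational(15, 7), C))
Mul(Add(-34834, Function('h')(213)), Add(-1062, 40793)) = Mul(Add(-34834, Mul(Rational(15, 7), 213)), Add(-1062, 40793)) = Mul(Add(-34834, Rational(3195, 7)), 39731) = Mul(Rational(-240643, 7), 39731) = Rational(-9560987033, 7)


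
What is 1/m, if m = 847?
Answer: 1/847 ≈ 0.0011806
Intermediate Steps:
1/m = 1/847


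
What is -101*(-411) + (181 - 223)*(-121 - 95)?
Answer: 50583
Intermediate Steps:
-101*(-411) + (181 - 223)*(-121 - 95) = 41511 - 42*(-216) = 41511 + 9072 = 50583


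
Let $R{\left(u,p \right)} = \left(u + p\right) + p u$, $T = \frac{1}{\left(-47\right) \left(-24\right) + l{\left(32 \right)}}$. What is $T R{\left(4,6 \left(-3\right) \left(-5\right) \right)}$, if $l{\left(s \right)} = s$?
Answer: $\frac{227}{580} \approx 0.39138$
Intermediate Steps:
$T = \frac{1}{1160}$ ($T = \frac{1}{\left(-47\right) \left(-24\right) + 32} = \frac{1}{1128 + 32} = \frac{1}{1160} \approx 0.00086207$)
$R{\left(u,p \right)} = p + u + p u$ ($R{\left(u,p \right)} = \left(p + u\right) + p u = p + u + p u$)
$T R{\left(4,6 \left(-3\right) \left(-5\right) \right)} = \frac{6 \left(-3\right) \left(-5\right) + 4 + 6 \left(-3\right) \left(-5\right) 4}{1160} = \frac{\left(-18\right) \left(-5\right) + 4 + \left(-18\right) \left(-5\right) 4}{1160} = \frac{90 + 4 + 90 \cdot 4}{1160} = \frac{90 + 4 + 360}{1160} = \frac{1}{1160} \cdot 454 = \frac{227}{580}$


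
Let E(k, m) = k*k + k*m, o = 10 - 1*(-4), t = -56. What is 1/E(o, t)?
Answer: -1/588 ≈ -0.0017007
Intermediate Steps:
o = 14 (o = 10 + 4 = 14)
E(k, m) = k² + k*m
1/E(o, t) = 1/(14*(14 - 56)) = 1/(14*(-42)) = 1/(-588) = -1/588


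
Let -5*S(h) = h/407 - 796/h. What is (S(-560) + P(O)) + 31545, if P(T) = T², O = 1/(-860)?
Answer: 66469093843021/2107120400 ≈ 31545.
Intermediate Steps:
O = -1/860 ≈ -0.0011628
S(h) = -h/2035 + 796/(5*h) (S(h) = -(h/407 - 796/h)/5 = -(-796/h + h/407)/5 = -h/2035 + 796/(5*h))
(S(-560) + P(O)) + 31545 = ((1/2035)*(323972 - 1*(-560)²)/(-560) + (-1/860)²) + 31545 = ((1/2035)*(-1/560)*(323972 - 1*313600) + 1/739600) + 31545 = ((1/2035)*(-1/560)*(323972 - 313600) + 1/739600) + 31545 = ((1/2035)*(-1/560)*10372 + 1/739600) + 31545 = (-2593/284900 + 1/739600) + 31545 = -19174979/2107120400 + 31545 = 66469093843021/2107120400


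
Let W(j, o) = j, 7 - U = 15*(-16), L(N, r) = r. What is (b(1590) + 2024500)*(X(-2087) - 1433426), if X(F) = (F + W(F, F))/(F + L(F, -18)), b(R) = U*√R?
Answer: -1221728074424400/421 - 745287316332*√1590/2105 ≈ -2.9161e+12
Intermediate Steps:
U = 247 (U = 7 - 15*(-16) = 7 - 1*(-240) = 7 + 240 = 247)
b(R) = 247*√R
X(F) = 2*F/(-18 + F) (X(F) = (F + F)/(F - 18) = (2*F)/(-18 + F) = 2*F/(-18 + F))
(b(1590) + 2024500)*(X(-2087) - 1433426) = (247*√1590 + 2024500)*(2*(-2087)/(-18 - 2087) - 1433426) = (2024500 + 247*√1590)*(2*(-2087)/(-2105) - 1433426) = (2024500 + 247*√1590)*(2*(-2087)*(-1/2105) - 1433426) = (2024500 + 247*√1590)*(4174/2105 - 1433426) = (2024500 + 247*√1590)*(-3017357556/2105) = -1221728074424400/421 - 745287316332*√1590/2105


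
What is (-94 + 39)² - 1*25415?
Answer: -22390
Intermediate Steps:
(-94 + 39)² - 1*25415 = (-55)² - 25415 = 3025 - 25415 = -22390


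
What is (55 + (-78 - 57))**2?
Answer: 6400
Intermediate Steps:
(55 + (-78 - 57))**2 = (55 - 135)**2 = (-80)**2 = 6400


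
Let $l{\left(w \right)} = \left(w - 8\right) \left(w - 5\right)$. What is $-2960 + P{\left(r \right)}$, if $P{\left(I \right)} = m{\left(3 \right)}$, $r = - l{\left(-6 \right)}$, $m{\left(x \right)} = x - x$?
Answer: $-2960$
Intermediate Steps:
$l{\left(w \right)} = \left(-8 + w\right) \left(-5 + w\right)$
$m{\left(x \right)} = 0$
$r = -154$ ($r = - (40 + \left(-6\right)^{2} - -78) = - (40 + 36 + 78) = \left(-1\right) 154 = -154$)
$P{\left(I \right)} = 0$
$-2960 + P{\left(r \right)} = -2960 + 0 = -2960$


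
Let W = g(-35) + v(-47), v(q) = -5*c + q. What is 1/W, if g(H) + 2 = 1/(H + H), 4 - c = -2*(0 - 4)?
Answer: -70/2031 ≈ -0.034466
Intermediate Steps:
c = -4 (c = 4 - (-2)*(0 - 4) = 4 - (-2)*(-4) = 4 - 1*8 = 4 - 8 = -4)
v(q) = 20 + q (v(q) = -5*(-4) + q = 20 + q)
g(H) = -2 + 1/(2*H) (g(H) = -2 + 1/(H + H) = -2 + 1/(2*H))
W = -2031/70 (W = (-2 + (½)/(-35)) + (20 - 47) = (-2 + (½)*(-1/35)) - 27 = (-2 - 1/70) - 27 = -141/70 - 27 = -2031/70 ≈ -29.014)
1/W = 1/(-2031/70) = -70/2031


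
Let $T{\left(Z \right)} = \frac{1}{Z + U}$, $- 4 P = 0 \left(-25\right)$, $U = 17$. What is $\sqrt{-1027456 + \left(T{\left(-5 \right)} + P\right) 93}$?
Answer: $\frac{i \sqrt{4109793}}{2} \approx 1013.6 i$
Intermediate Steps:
$P = 0$ ($P = - \frac{0 \left(-25\right)}{4} = \left(- \frac{1}{4}\right) 0 = 0$)
$T{\left(Z \right)} = \frac{1}{17 + Z}$ ($T{\left(Z \right)} = \frac{1}{Z + 17} = \frac{1}{17 + Z}$)
$\sqrt{-1027456 + \left(T{\left(-5 \right)} + P\right) 93} = \sqrt{-1027456 + \left(\frac{1}{17 - 5} + 0\right) 93} = \sqrt{-1027456 + \left(\frac{1}{12} + 0\right) 93} = \sqrt{-1027456 + \frac{1}{12} \cdot 93} = \sqrt{-1027456 + \frac{31}{4}} = \sqrt{- \frac{4109793}{4}} = \frac{i \sqrt{4109793}}{2}$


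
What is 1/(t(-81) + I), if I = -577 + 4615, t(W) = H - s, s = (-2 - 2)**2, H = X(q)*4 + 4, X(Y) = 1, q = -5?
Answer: 1/4030 ≈ 0.00024814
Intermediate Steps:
H = 8 (H = 1*4 + 4 = 4 + 4 = 8)
s = 16 (s = (-4)**2 = 16)
t(W) = -8 (t(W) = 8 - 1*16 = 8 - 16 = -8)
I = 4038
1/(t(-81) + I) = 1/(-8 + 4038) = 1/4030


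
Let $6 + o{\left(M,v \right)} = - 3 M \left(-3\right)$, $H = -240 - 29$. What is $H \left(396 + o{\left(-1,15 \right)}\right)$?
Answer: $-102489$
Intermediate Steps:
$H = -269$
$o{\left(M,v \right)} = -6 + 9 M$ ($o{\left(M,v \right)} = -6 + - 3 M \left(-3\right) = -6 + 9 M$)
$H \left(396 + o{\left(-1,15 \right)}\right) = - 269 \left(396 + \left(-6 + 9 \left(-1\right)\right)\right) = - 269 \left(396 - 15\right) = \left(-269\right) 381 = -102489$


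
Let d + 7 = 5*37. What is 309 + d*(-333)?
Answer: -58965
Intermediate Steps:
d = 178 (d = -7 + 5*37 = -7 + 185 = 178)
309 + d*(-333) = 309 + 178*(-333) = 309 - 59274 = -58965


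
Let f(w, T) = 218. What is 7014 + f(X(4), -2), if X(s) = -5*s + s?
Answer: 7232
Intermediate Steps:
X(s) = -4*s
7014 + f(X(4), -2) = 7014 + 218 = 7232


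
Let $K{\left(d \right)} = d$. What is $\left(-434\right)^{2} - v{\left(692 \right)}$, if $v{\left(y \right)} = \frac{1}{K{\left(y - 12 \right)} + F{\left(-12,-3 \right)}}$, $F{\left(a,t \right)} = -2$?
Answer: $\frac{127705367}{678} \approx 1.8836 \cdot 10^{5}$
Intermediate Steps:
$v{\left(y \right)} = \frac{1}{-14 + y}$ ($v{\left(y \right)} = \frac{1}{\left(y - 12\right) - 2} = \frac{1}{\left(-12 + y\right) - 2} = \frac{1}{-14 + y}$)
$\left(-434\right)^{2} - v{\left(692 \right)} = \left(-434\right)^{2} - \frac{1}{-14 + 692} = 188356 - \frac{1}{678} = \frac{127705367}{678}$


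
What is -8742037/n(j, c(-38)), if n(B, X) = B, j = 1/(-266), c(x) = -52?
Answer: 2325381842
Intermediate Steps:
j = -1/266 ≈ -0.0037594
-8742037/n(j, c(-38)) = -8742037/(-1/266) = -8742037*(-266) = 2325381842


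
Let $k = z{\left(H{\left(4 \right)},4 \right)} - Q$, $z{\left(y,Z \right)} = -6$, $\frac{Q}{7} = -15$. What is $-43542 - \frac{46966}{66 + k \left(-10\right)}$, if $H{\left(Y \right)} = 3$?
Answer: $- \frac{20092921}{462} \approx -43491.0$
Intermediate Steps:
$Q = -105$ ($Q = 7 \left(-15\right) = -105$)
$k = 99$ ($k = -6 - -105 = -6 + 105 = 99$)
$-43542 - \frac{46966}{66 + k \left(-10\right)} = -43542 - \frac{46966}{66 + 99 \left(-10\right)} = -43542 - \frac{46966}{66 - 990} = -43542 - \frac{46966}{-924} = -43542 - 46966 \left(- \frac{1}{924}\right) = -43542 - - \frac{23483}{462} = -43542 + \frac{23483}{462} = - \frac{20092921}{462}$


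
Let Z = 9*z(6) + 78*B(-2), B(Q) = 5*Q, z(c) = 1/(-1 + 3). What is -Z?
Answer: 1551/2 ≈ 775.50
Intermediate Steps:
z(c) = ½ (z(c) = 1/2 = ½)
Z = -1551/2 (Z = 9*(½) + 78*(5*(-2)) = 9/2 + 78*(-10) = 9/2 - 780 = -1551/2 ≈ -775.50)
-Z = -1*(-1551/2) = 1551/2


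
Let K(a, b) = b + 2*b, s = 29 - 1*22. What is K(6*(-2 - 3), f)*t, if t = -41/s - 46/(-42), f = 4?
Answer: -400/7 ≈ -57.143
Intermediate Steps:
s = 7 (s = 29 - 22 = 7)
K(a, b) = 3*b
t = -100/21 (t = -41/7 - 46/(-42) = -41*⅐ - 46*(-1/42) = -41/7 + 23/21 = -100/21 ≈ -4.7619)
K(6*(-2 - 3), f)*t = (3*4)*(-100/21) = 12*(-100/21) = -400/7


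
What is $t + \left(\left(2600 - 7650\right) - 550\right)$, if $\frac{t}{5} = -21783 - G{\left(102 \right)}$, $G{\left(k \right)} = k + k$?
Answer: $-115535$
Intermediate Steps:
$G{\left(k \right)} = 2 k$
$t = -109935$ ($t = 5 \left(-21783 - 2 \cdot 102\right) = 5 \left(-21783 - 204\right) = 5 \left(-21987\right) = -109935$)
$t + \left(\left(2600 - 7650\right) - 550\right) = -109935 + \left(\left(2600 - 7650\right) - 550\right) = -109935 - 5600 = -115535$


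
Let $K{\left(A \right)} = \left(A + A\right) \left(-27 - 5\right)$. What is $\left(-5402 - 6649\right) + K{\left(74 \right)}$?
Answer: $-16787$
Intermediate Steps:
$K{\left(A \right)} = - 64 A$ ($K{\left(A \right)} = 2 A \left(-32\right) = - 64 A$)
$\left(-5402 - 6649\right) + K{\left(74 \right)} = \left(-5402 - 6649\right) - 4736 = -12051 - 4736 = -16787$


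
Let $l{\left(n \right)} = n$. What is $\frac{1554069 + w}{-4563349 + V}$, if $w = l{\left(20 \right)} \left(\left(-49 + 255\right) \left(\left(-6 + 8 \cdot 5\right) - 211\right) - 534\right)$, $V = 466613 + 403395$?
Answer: $- \frac{814149}{3693341} \approx -0.22044$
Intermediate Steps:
$V = 870008$
$w = -739920$ ($w = 20 \left(\left(-49 + 255\right) \left(\left(-6 + 8 \cdot 5\right) - 211\right) - 534\right) = 20 \left(206 \left(\left(-6 + 40\right) - 211\right) - 534\right) = 20 \left(206 \left(34 - 211\right) - 534\right) = 20 \left(206 \left(-177\right) - 534\right) = 20 \left(-36462 - 534\right) = 20 \left(-36996\right) = -739920$)
$\frac{1554069 + w}{-4563349 + V} = \frac{1554069 - 739920}{-4563349 + 870008} = \frac{814149}{-3693341} = 814149 \left(- \frac{1}{3693341}\right) = - \frac{814149}{3693341}$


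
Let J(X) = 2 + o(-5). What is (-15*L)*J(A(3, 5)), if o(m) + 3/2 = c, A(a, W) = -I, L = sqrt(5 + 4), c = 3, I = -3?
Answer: -315/2 ≈ -157.50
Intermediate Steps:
L = 3 (L = sqrt(9) = 3)
A(a, W) = 3 (A(a, W) = -1*(-3) = 3)
o(m) = 3/2 (o(m) = -3/2 + 3 = 3/2)
J(X) = 7/2 (J(X) = 2 + 3/2 = 7/2)
(-15*L)*J(A(3, 5)) = -15*3*(7/2) = -45*7/2 = -315/2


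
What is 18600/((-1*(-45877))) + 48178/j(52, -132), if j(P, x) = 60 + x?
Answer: -1104461453/1651572 ≈ -668.73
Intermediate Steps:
18600/((-1*(-45877))) + 48178/j(52, -132) = 18600/((-1*(-45877))) + 48178/(60 - 132) = 18600/45877 + 48178/(-72) = 18600*(1/45877) + 48178*(-1/72) = 18600/45877 - 24089/36 = -1104461453/1651572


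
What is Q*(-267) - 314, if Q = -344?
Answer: 91534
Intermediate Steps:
Q*(-267) - 314 = -344*(-267) - 314 = 91848 - 314 = 91534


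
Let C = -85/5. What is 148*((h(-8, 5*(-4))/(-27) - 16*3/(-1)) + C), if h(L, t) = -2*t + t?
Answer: 120916/27 ≈ 4478.4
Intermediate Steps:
h(L, t) = -t
C = -17 (C = -85*⅕ = -17)
148*((h(-8, 5*(-4))/(-27) - 16*3/(-1)) + C) = 148*((-5*(-4)/(-27) - 16*3/(-1)) - 17) = 148*((-1*(-20)*(-1/27) - 48*(-1)) - 17) = 148*((20*(-1/27) + 48) - 17) = 148*((-20/27 + 48) - 17) = 148*(1276/27 - 17) = 148*(817/27) = 120916/27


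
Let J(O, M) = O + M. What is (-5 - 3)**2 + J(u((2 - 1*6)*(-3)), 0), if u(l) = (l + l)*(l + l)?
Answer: 640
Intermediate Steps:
u(l) = 4*l**2 (u(l) = (2*l)*(2*l) = 4*l**2)
J(O, M) = M + O
(-5 - 3)**2 + J(u((2 - 1*6)*(-3)), 0) = (-5 - 3)**2 + (0 + 4*((2 - 1*6)*(-3))**2) = (-8)**2 + (0 + 4*((2 - 6)*(-3))**2) = 64 + (0 + 4*(-4*(-3))**2) = 64 + (0 + 4*12**2) = 64 + (0 + 4*144) = 64 + (0 + 576) = 64 + 576 = 640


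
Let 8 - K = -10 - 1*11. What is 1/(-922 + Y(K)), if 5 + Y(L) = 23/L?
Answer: -29/26860 ≈ -0.0010797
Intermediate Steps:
K = 29 (K = 8 - (-10 - 1*11) = 8 - (-10 - 11) = 8 - 1*(-21) = 8 + 21 = 29)
Y(L) = -5 + 23/L
1/(-922 + Y(K)) = 1/(-922 + (-5 + 23/29)) = 1/(-922 - 122/29) = 1/(-26860/29) = -29/26860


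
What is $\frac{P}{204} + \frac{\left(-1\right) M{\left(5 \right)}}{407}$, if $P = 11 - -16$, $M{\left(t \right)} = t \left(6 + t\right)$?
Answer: $- \frac{7}{2516} \approx -0.0027822$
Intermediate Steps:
$P = 27$ ($P = 11 + 16 = 27$)
$\frac{P}{204} + \frac{\left(-1\right) M{\left(5 \right)}}{407} = \frac{27}{204} + \frac{\left(-1\right) 5 \left(6 + 5\right)}{407} = 27 \cdot \frac{1}{204} + - 5 \cdot 11 \cdot \frac{1}{407} = \frac{9}{68} + \left(-1\right) 55 \cdot \frac{1}{407} = \frac{9}{68} - \frac{5}{37} = - \frac{7}{2516}$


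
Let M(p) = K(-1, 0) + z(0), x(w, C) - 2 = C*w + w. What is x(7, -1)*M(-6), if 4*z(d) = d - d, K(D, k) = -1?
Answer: -2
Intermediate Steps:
z(d) = 0 (z(d) = (d - d)/4 = (¼)*0 = 0)
x(w, C) = 2 + w + C*w (x(w, C) = 2 + (C*w + w) = 2 + (w + C*w) = 2 + w + C*w)
M(p) = -1 (M(p) = -1 + 0 = -1)
x(7, -1)*M(-6) = (2 + 7 - 1*7)*(-1) = (2 + 7 - 7)*(-1) = 2*(-1) = -2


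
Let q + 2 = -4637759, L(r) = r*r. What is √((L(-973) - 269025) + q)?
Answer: I*√3960057 ≈ 1990.0*I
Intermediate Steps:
L(r) = r²
q = -4637761 (q = -2 - 4637759 = -4637761)
√((L(-973) - 269025) + q) = √(((-973)² - 269025) - 4637761) = √((946729 - 269025) - 4637761) = √(677704 - 4637761) = √(-3960057) = I*√3960057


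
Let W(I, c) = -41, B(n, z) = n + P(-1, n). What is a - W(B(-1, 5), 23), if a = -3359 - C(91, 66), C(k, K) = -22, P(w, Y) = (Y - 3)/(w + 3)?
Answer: -3296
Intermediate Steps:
P(w, Y) = (-3 + Y)/(3 + w)
B(n, z) = -3/2 + 3*n/2 (B(n, z) = n + (-3 + n)/(3 - 1) = n + (-3 + n)/2 = n + (-3/2 + n/2) = -3/2 + 3*n/2)
a = -3337 (a = -3359 - 1*(-22) = -3359 + 22 = -3337)
a - W(B(-1, 5), 23) = -3337 - 1*(-41) = -3337 + 41 = -3296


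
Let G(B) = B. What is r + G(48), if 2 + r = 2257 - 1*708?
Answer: 1595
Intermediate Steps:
r = 1547 (r = -2 + (2257 - 1*708) = -2 + (2257 - 708) = -2 + 1549 = 1547)
r + G(48) = 1547 + 48 = 1595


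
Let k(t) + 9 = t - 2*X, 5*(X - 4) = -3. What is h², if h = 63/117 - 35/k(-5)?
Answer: 53361/10816 ≈ 4.9335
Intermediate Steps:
X = 17/5 (X = 4 + (⅕)*(-3) = 4 - ⅗ = 17/5 ≈ 3.4000)
k(t) = -79/5 + t (k(t) = -9 + (t - 2*17/5) = -9 + (t - 34/5) = -9 + (-34/5 + t) = -79/5 + t)
h = 231/104 (h = 63/117 - 35/(-79/5 - 5) = 63*(1/117) - 35/(-104/5) = 7/13 - 35*(-5/104) = 7/13 + 175/104 = 231/104 ≈ 2.2212)
h² = (231/104)² = 53361/10816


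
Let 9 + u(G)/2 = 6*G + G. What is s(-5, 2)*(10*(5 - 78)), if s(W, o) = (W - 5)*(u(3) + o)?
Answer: 189800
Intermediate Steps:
u(G) = -18 + 14*G (u(G) = -18 + 2*(6*G + G) = -18 + 2*(7*G) = -18 + 14*G)
s(W, o) = (-5 + W)*(24 + o) (s(W, o) = (W - 5)*((-18 + 14*3) + o) = (-5 + W)*((-18 + 42) + o) = (-5 + W)*(24 + o))
s(-5, 2)*(10*(5 - 78)) = (-120 - 5*2 + 24*(-5) - 5*2)*(10*(5 - 78)) = (-120 - 10 - 120 - 10)*(10*(-73)) = -260*(-730) = 189800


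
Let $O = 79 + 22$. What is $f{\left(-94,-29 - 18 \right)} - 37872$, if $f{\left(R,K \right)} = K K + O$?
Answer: $-35562$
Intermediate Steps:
$O = 101$
$f{\left(R,K \right)} = 101 + K^{2}$ ($f{\left(R,K \right)} = K K + 101 = K^{2} + 101 = 101 + K^{2}$)
$f{\left(-94,-29 - 18 \right)} - 37872 = \left(101 + \left(-29 - 18\right)^{2}\right) - 37872 = \left(101 + \left(-47\right)^{2}\right) - 37872 = \left(101 + 2209\right) - 37872 = 2310 - 37872 = -35562$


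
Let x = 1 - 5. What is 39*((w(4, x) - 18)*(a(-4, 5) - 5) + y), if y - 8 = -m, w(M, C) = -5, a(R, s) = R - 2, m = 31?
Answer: 8970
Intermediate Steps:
a(R, s) = -2 + R
x = -4
y = -23 (y = 8 - 1*31 = 8 - 31 = -23)
39*((w(4, x) - 18)*(a(-4, 5) - 5) + y) = 39*((-5 - 18)*((-2 - 4) - 5) - 23) = 39*(-23*(-6 - 5) - 23) = 39*(-23*(-11) - 23) = 39*(253 - 23) = 39*230 = 8970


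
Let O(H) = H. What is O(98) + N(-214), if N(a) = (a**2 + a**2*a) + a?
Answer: -9754664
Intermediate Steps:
N(a) = a + a**2 + a**3 (N(a) = (a**2 + a**3) + a = a + a**2 + a**3)
O(98) + N(-214) = 98 - 214*(1 - 214 + (-214)**2) = 98 - 214*(1 - 214 + 45796) = 98 - 214*45583 = 98 - 9754762 = -9754664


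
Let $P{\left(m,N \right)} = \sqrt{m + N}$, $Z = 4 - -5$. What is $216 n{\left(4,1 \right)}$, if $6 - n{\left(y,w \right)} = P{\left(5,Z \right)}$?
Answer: $1296 - 216 \sqrt{14} \approx 487.8$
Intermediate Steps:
$Z = 9$ ($Z = 4 + 5 = 9$)
$P{\left(m,N \right)} = \sqrt{N + m}$
$n{\left(y,w \right)} = 6 - \sqrt{14}$ ($n{\left(y,w \right)} = 6 - \sqrt{9 + 5} = 6 - \sqrt{14}$)
$216 n{\left(4,1 \right)} = 216 \left(6 - \sqrt{14}\right) = 1296 - 216 \sqrt{14}$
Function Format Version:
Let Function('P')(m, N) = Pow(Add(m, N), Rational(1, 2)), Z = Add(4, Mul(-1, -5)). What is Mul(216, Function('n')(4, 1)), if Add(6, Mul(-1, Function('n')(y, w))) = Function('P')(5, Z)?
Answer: Add(1296, Mul(-216, Pow(14, Rational(1, 2)))) ≈ 487.80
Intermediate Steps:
Z = 9 (Z = Add(4, 5) = 9)
Function('P')(m, N) = Pow(Add(N, m), Rational(1, 2))
Function('n')(y, w) = Add(6, Mul(-1, Pow(14, Rational(1, 2)))) (Function('n')(y, w) = Add(6, Mul(-1, Pow(Add(9, 5), Rational(1, 2)))) = Add(6, Mul(-1, Pow(14, Rational(1, 2)))))
Mul(216, Function('n')(4, 1)) = Mul(216, Add(6, Mul(-1, Pow(14, Rational(1, 2))))) = Add(1296, Mul(-216, Pow(14, Rational(1, 2))))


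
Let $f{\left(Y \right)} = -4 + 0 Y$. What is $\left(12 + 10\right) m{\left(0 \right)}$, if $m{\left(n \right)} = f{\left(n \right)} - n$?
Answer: $-88$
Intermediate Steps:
$f{\left(Y \right)} = -4$ ($f{\left(Y \right)} = -4 + 0 = -4$)
$m{\left(n \right)} = -4 - n$
$\left(12 + 10\right) m{\left(0 \right)} = \left(12 + 10\right) \left(-4 - 0\right) = 22 \left(-4 + 0\right) = 22 \left(-4\right) = -88$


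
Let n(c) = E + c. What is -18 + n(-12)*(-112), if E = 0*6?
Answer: 1326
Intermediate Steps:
E = 0
n(c) = c (n(c) = 0 + c = c)
-18 + n(-12)*(-112) = -18 - 12*(-112) = -18 + 1344 = 1326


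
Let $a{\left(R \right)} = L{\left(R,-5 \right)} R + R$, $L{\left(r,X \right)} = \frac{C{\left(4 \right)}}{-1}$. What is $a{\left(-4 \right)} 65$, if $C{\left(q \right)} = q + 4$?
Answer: $1820$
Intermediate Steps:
$C{\left(q \right)} = 4 + q$
$L{\left(r,X \right)} = -8$ ($L{\left(r,X \right)} = \frac{4 + 4}{-1} = 8 \left(-1\right) = -8$)
$a{\left(R \right)} = - 7 R$ ($a{\left(R \right)} = - 8 R + R = - 7 R$)
$a{\left(-4 \right)} 65 = \left(-7\right) \left(-4\right) 65 = 28 \cdot 65 = 1820$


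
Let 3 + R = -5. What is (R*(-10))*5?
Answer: 400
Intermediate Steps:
R = -8 (R = -3 - 5 = -8)
(R*(-10))*5 = -8*(-10)*5 = 80*5 = 400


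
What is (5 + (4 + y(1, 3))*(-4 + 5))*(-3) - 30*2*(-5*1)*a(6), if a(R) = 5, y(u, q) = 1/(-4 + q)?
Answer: 1476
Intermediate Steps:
(5 + (4 + y(1, 3))*(-4 + 5))*(-3) - 30*2*(-5*1)*a(6) = (5 + (4 + 1/(-4 + 3))*(-4 + 5))*(-3) - 30*2*(-5*1)*5 = (5 + (4 + 1/(-1))*1)*(-3) - 30*2*(-5)*5 = (5 + (4 - 1)*1)*(-3) - (-300)*5 = (5 + 3*1)*(-3) - 30*(-50) = (5 + 3)*(-3) + 1500 = 8*(-3) + 1500 = -24 + 1500 = 1476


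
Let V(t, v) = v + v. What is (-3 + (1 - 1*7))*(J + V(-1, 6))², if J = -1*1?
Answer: -1089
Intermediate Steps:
V(t, v) = 2*v
J = -1
(-3 + (1 - 1*7))*(J + V(-1, 6))² = (-3 + (1 - 1*7))*(-1 + 2*6)² = (-3 + (1 - 7))*(-1 + 12)² = (-3 - 6)*11² = -9*121 = -1089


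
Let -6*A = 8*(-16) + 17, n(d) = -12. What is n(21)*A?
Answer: -222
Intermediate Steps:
A = 37/2 (A = -(8*(-16) + 17)/6 = -(-128 + 17)/6 = -⅙*(-111) = 37/2 ≈ 18.500)
n(21)*A = -12*37/2 = -222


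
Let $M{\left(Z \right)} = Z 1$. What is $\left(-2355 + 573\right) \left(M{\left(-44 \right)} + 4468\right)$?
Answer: $-7883568$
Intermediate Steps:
$M{\left(Z \right)} = Z$
$\left(-2355 + 573\right) \left(M{\left(-44 \right)} + 4468\right) = \left(-2355 + 573\right) \left(-44 + 4468\right) = \left(-1782\right) 4424 = -7883568$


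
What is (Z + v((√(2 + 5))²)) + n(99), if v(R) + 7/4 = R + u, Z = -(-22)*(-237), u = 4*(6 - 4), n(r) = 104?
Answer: -20387/4 ≈ -5096.8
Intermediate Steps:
u = 8 (u = 4*2 = 8)
Z = -5214 (Z = -22*237 = -5214)
v(R) = 25/4 + R (v(R) = -7/4 + (R + 8) = -7/4 + (8 + R) = 25/4 + R)
(Z + v((√(2 + 5))²)) + n(99) = (-5214 + (25/4 + (√(2 + 5))²)) + 104 = (-5214 + (25/4 + (√7)²)) + 104 = (-5214 + (25/4 + 7)) + 104 = (-5214 + 53/4) + 104 = -20803/4 + 104 = -20387/4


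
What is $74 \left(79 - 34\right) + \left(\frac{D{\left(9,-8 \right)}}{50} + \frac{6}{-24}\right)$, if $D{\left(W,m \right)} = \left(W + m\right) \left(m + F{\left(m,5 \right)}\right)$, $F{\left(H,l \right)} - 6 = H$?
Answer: $\frac{66591}{20} \approx 3329.6$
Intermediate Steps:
$F{\left(H,l \right)} = 6 + H$
$D{\left(W,m \right)} = \left(6 + 2 m\right) \left(W + m\right)$ ($D{\left(W,m \right)} = \left(W + m\right) \left(m + \left(6 + m\right)\right) = \left(W + m\right) \left(6 + 2 m\right) = \left(6 + 2 m\right) \left(W + m\right)$)
$74 \left(79 - 34\right) + \left(\frac{D{\left(9,-8 \right)}}{50} + \frac{6}{-24}\right) = 74 \left(79 - 34\right) + \left(\frac{2 \left(-8\right)^{2} + 6 \cdot 9 + 6 \left(-8\right) + 2 \cdot 9 \left(-8\right)}{50} + \frac{6}{-24}\right) = 74 \cdot 45 + \left(\left(2 \cdot 64 + 54 - 48 - 144\right) \frac{1}{50} + 6 \left(- \frac{1}{24}\right)\right) = 3330 - \left(\frac{1}{4} - \left(128 + 54 - 48 - 144\right) \frac{1}{50}\right) = 3330 - \frac{9}{20} = \frac{66591}{20}$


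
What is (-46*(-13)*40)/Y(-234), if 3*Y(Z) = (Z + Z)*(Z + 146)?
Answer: 115/66 ≈ 1.7424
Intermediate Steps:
Y(Z) = 2*Z*(146 + Z)/3 (Y(Z) = ((Z + Z)*(Z + 146))/3 = ((2*Z)*(146 + Z))/3 = (2*Z*(146 + Z))/3 = 2*Z*(146 + Z)/3)
(-46*(-13)*40)/Y(-234) = (-46*(-13)*40)/(((⅔)*(-234)*(146 - 234))) = (598*40)/(((⅔)*(-234)*(-88))) = 23920/13728 = 23920*(1/13728) = 115/66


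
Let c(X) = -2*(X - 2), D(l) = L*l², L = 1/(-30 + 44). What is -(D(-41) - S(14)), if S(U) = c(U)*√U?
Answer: -1681/14 - 24*√14 ≈ -209.87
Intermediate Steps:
L = 1/14 ≈ 0.071429
D(l) = l²/14
c(X) = 4 - 2*X (c(X) = -2*(-2 + X) = 4 - 2*X)
S(U) = √U*(4 - 2*U) (S(U) = (4 - 2*U)*√U = √U*(4 - 2*U))
-(D(-41) - S(14)) = -((1/14)*(-41)² - 2*√14*(2 - 1*14)) = -((1/14)*1681 - 2*√14*(2 - 14)) = -(1681/14 - 2*√14*(-12)) = -(1681/14 - (-24)*√14) = -(1681/14 + 24*√14) = -1681/14 - 24*√14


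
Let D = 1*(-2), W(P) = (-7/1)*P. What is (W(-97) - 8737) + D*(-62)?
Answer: -7934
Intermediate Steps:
W(P) = -7*P (W(P) = (-7*1)*P = -7*P)
D = -2
(W(-97) - 8737) + D*(-62) = (-7*(-97) - 8737) - 2*(-62) = (679 - 8737) + 124 = -8058 + 124 = -7934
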